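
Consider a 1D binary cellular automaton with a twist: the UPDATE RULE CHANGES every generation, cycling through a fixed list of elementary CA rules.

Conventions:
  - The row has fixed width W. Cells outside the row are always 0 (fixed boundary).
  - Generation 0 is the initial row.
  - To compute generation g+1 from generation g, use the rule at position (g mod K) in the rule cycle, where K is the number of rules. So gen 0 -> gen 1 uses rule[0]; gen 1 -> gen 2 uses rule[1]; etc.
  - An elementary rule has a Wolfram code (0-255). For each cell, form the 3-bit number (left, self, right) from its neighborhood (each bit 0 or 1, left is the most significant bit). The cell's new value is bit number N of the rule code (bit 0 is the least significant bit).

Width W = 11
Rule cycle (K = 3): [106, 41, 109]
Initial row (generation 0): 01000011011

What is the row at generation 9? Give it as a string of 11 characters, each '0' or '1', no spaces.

Gen 0: 01000011011
Gen 1 (rule 106): 10000111111
Gen 2 (rule 41): 00110100000
Gen 3 (rule 109): 10111101111
Gen 4 (rule 106): 01100111001
Gen 5 (rule 41): 01000100000
Gen 6 (rule 109): 01010101111
Gen 7 (rule 106): 10101011001
Gen 8 (rule 41): 01010110000
Gen 9 (rule 109): 01111110111

Answer: 01111110111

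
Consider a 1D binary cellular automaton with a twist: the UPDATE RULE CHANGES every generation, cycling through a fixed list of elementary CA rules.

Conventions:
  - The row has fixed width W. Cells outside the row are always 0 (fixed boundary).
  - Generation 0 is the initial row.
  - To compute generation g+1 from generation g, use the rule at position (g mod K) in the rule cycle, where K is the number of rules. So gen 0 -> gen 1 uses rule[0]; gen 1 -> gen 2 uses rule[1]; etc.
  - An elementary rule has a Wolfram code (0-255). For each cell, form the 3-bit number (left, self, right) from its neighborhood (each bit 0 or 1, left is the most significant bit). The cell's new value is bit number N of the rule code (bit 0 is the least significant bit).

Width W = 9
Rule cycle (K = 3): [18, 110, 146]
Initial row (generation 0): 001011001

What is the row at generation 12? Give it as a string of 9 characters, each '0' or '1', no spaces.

Answer: 010100100

Derivation:
Gen 0: 001011001
Gen 1 (rule 18): 010000110
Gen 2 (rule 110): 110001110
Gen 3 (rule 146): 001010101
Gen 4 (rule 18): 010000000
Gen 5 (rule 110): 110000000
Gen 6 (rule 146): 001000000
Gen 7 (rule 18): 010100000
Gen 8 (rule 110): 111100000
Gen 9 (rule 146): 011010000
Gen 10 (rule 18): 100001000
Gen 11 (rule 110): 100011000
Gen 12 (rule 146): 010100100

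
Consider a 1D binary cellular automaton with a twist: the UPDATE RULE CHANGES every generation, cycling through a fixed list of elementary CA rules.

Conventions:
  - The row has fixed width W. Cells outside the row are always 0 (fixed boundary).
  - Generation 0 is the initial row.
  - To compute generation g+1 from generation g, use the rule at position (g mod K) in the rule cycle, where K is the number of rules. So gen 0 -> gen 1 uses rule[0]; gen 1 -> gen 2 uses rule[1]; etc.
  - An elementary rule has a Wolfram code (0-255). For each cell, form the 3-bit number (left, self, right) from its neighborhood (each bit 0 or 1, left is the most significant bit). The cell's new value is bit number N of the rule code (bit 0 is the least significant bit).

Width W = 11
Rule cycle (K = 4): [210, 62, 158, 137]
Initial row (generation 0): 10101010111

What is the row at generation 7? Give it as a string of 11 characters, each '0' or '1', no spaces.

Answer: 10100111101

Derivation:
Gen 0: 10101010111
Gen 1 (rule 210): 00000000011
Gen 2 (rule 62): 00000000110
Gen 3 (rule 158): 00000001101
Gen 4 (rule 137): 11111101000
Gen 5 (rule 210): 01111100100
Gen 6 (rule 62): 11000011110
Gen 7 (rule 158): 10100111101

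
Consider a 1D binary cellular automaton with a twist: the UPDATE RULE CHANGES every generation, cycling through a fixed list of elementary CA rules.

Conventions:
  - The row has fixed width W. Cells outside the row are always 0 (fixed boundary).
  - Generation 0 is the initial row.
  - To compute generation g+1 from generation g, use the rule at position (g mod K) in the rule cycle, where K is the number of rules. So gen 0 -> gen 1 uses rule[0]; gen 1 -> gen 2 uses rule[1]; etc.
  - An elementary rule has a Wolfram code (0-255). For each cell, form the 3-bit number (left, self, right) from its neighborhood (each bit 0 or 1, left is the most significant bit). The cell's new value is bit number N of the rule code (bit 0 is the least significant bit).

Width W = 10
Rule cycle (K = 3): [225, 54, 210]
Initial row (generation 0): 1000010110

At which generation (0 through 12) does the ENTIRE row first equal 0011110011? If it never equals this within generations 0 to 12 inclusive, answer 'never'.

Answer: 7

Derivation:
Gen 0: 1000010110
Gen 1 (rule 225): 0011001010
Gen 2 (rule 54): 0100111111
Gen 3 (rule 210): 1011011111
Gen 4 (rule 225): 0101101111
Gen 5 (rule 54): 1110010000
Gen 6 (rule 210): 0111101000
Gen 7 (rule 225): 0011110011
Gen 8 (rule 54): 0100001100
Gen 9 (rule 210): 1010010110
Gen 10 (rule 225): 0100001010
Gen 11 (rule 54): 1110011111
Gen 12 (rule 210): 0111101111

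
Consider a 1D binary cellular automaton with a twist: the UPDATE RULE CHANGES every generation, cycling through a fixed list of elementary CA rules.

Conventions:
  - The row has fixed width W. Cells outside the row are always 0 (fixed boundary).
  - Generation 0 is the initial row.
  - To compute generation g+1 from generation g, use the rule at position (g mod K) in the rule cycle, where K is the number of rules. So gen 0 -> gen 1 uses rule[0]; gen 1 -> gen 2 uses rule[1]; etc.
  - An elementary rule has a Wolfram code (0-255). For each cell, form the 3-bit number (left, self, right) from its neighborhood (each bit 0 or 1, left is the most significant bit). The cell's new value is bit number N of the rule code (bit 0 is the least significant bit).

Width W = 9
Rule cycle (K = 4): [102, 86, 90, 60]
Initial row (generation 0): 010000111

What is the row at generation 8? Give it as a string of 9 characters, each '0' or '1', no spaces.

Gen 0: 010000111
Gen 1 (rule 102): 110001001
Gen 2 (rule 86): 011011111
Gen 3 (rule 90): 111010001
Gen 4 (rule 60): 100111001
Gen 5 (rule 102): 101001011
Gen 6 (rule 86): 101111001
Gen 7 (rule 90): 001001110
Gen 8 (rule 60): 001101001

Answer: 001101001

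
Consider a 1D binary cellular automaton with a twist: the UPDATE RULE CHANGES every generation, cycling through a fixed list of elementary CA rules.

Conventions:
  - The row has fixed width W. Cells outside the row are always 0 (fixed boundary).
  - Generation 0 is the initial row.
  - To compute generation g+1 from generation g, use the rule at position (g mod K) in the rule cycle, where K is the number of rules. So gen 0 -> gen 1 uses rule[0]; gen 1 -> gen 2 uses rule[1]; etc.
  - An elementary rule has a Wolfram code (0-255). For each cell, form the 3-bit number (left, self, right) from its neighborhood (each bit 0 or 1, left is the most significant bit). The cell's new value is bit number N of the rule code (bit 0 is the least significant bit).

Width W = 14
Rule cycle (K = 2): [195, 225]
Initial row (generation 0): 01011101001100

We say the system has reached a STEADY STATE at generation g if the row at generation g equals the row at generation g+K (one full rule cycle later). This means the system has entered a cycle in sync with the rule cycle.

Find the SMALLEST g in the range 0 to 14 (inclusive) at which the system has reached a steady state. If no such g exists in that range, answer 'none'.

Answer: none

Derivation:
Gen 0: 01011101001100
Gen 1 (rule 195): 10001100010101
Gen 2 (rule 225): 00100101001010
Gen 3 (rule 195): 11001000010000
Gen 4 (rule 225): 01000011000111
Gen 5 (rule 195): 10011101011011
Gen 6 (rule 225): 00001110101101
Gen 7 (rule 195): 11110110000100
Gen 8 (rule 225): 01111010110001
Gen 9 (rule 195): 10111000010110
Gen 10 (rule 225): 01011011001010
Gen 11 (rule 195): 10001001010000
Gen 12 (rule 225): 00100000100111
Gen 13 (rule 195): 11001111001011
Gen 14 (rule 225): 01000111000101
Gen 15 (rule 195): 10011011011000
Gen 16 (rule 225): 00001101101011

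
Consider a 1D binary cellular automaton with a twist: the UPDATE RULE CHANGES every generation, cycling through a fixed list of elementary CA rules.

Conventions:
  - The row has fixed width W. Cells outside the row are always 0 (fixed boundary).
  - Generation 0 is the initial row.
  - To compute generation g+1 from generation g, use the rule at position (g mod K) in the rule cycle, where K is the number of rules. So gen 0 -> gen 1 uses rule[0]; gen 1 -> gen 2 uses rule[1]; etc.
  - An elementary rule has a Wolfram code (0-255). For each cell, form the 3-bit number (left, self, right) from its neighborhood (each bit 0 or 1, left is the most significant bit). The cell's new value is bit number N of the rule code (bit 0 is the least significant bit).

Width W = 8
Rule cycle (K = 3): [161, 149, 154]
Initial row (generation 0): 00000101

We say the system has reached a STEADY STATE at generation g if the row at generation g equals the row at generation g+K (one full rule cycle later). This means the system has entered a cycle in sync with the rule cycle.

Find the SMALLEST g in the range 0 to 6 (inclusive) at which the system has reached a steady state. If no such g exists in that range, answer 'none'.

Answer: none

Derivation:
Gen 0: 00000101
Gen 1 (rule 161): 11110010
Gen 2 (rule 149): 01101011
Gen 3 (rule 154): 11000010
Gen 4 (rule 161): 00011000
Gen 5 (rule 149): 11000111
Gen 6 (rule 154): 10101110
Gen 7 (rule 161): 01010100
Gen 8 (rule 149): 01010111
Gen 9 (rule 154): 10000110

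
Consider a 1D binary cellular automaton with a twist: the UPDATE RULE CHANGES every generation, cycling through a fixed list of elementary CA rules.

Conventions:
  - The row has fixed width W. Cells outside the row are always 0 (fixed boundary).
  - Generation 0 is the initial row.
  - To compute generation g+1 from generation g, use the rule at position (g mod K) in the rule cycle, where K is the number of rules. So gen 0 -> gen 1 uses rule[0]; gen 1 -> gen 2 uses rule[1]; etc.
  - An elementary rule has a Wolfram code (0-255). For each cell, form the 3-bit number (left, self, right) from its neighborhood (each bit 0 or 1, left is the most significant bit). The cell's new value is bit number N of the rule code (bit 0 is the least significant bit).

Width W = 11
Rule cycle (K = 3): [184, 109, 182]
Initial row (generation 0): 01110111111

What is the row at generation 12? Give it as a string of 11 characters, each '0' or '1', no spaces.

Answer: 01101110101

Derivation:
Gen 0: 01110111111
Gen 1 (rule 184): 01101111110
Gen 2 (rule 109): 01111000010
Gen 3 (rule 182): 10110100111
Gen 4 (rule 184): 01101010110
Gen 5 (rule 109): 01111111110
Gen 6 (rule 182): 10111111101
Gen 7 (rule 184): 01111111010
Gen 8 (rule 109): 01000001110
Gen 9 (rule 182): 11100010101
Gen 10 (rule 184): 11010001010
Gen 11 (rule 109): 11110101110
Gen 12 (rule 182): 01101110101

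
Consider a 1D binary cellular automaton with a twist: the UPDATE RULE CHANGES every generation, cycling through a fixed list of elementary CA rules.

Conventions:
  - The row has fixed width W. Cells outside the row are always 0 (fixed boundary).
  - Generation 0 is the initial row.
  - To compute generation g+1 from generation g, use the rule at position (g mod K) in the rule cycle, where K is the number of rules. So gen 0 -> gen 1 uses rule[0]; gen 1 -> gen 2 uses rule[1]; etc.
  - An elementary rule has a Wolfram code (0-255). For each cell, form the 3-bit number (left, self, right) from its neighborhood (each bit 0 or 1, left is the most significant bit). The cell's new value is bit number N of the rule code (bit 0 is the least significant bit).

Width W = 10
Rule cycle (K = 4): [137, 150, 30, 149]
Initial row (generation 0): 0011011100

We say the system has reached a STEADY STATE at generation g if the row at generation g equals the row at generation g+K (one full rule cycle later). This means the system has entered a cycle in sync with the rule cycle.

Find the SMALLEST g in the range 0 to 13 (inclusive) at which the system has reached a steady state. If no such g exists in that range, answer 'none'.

Gen 0: 0011011100
Gen 1 (rule 137): 1010011001
Gen 2 (rule 150): 1011100111
Gen 3 (rule 30): 1010011100
Gen 4 (rule 149): 1011001011
Gen 5 (rule 137): 0010000010
Gen 6 (rule 150): 0111000111
Gen 7 (rule 30): 1100101100
Gen 8 (rule 149): 0010100011
Gen 9 (rule 137): 1000001010
Gen 10 (rule 150): 1100011011
Gen 11 (rule 30): 1010110010
Gen 12 (rule 149): 1010001011
Gen 13 (rule 137): 0000100010
Gen 14 (rule 150): 0001110111
Gen 15 (rule 30): 0011000100
Gen 16 (rule 149): 1000110111
Gen 17 (rule 137): 0010100110

Answer: none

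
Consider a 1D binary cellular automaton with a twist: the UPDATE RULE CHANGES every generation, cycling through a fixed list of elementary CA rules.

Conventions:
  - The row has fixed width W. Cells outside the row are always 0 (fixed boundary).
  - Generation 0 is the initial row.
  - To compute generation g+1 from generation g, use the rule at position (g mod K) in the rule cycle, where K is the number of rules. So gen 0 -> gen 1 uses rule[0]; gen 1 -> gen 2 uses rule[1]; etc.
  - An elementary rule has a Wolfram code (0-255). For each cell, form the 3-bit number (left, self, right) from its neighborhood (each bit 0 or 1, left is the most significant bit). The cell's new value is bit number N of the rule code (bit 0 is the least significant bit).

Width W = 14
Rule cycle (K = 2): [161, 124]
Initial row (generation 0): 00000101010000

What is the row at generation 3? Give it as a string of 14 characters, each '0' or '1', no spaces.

Answer: 00000101101010

Derivation:
Gen 0: 00000101010000
Gen 1 (rule 161): 11110010100111
Gen 2 (rule 124): 10011011110101
Gen 3 (rule 161): 00000101101010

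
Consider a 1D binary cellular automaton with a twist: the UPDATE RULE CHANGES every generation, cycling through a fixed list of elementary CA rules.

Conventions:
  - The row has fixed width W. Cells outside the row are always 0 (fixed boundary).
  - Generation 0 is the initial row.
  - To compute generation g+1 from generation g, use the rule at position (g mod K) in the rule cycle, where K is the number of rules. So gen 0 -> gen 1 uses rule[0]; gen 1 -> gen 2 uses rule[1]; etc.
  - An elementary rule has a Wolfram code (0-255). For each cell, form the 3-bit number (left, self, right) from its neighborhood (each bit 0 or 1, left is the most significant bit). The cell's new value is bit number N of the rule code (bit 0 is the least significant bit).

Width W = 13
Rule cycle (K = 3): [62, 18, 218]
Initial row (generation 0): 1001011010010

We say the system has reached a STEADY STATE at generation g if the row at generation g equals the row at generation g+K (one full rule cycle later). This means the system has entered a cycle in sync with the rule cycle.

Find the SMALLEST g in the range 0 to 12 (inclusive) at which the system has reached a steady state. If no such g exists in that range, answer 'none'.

Answer: 2

Derivation:
Gen 0: 1001011010010
Gen 1 (rule 62): 1111110111111
Gen 2 (rule 18): 0000000000000
Gen 3 (rule 218): 0000000000000
Gen 4 (rule 62): 0000000000000
Gen 5 (rule 18): 0000000000000
Gen 6 (rule 218): 0000000000000
Gen 7 (rule 62): 0000000000000
Gen 8 (rule 18): 0000000000000
Gen 9 (rule 218): 0000000000000
Gen 10 (rule 62): 0000000000000
Gen 11 (rule 18): 0000000000000
Gen 12 (rule 218): 0000000000000
Gen 13 (rule 62): 0000000000000
Gen 14 (rule 18): 0000000000000
Gen 15 (rule 218): 0000000000000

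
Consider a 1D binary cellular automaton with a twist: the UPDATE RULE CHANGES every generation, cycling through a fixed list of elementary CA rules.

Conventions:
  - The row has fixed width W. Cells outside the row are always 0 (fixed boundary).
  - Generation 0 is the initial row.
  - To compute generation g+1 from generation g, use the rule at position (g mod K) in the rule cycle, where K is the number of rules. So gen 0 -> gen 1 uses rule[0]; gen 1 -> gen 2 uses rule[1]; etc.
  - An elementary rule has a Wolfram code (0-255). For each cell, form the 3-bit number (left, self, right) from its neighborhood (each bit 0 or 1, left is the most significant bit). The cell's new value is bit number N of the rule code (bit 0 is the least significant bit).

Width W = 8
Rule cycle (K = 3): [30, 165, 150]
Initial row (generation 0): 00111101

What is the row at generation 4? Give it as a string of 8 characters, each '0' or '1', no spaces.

Answer: 00111011

Derivation:
Gen 0: 00111101
Gen 1 (rule 30): 01100001
Gen 2 (rule 165): 00001101
Gen 3 (rule 150): 00010001
Gen 4 (rule 30): 00111011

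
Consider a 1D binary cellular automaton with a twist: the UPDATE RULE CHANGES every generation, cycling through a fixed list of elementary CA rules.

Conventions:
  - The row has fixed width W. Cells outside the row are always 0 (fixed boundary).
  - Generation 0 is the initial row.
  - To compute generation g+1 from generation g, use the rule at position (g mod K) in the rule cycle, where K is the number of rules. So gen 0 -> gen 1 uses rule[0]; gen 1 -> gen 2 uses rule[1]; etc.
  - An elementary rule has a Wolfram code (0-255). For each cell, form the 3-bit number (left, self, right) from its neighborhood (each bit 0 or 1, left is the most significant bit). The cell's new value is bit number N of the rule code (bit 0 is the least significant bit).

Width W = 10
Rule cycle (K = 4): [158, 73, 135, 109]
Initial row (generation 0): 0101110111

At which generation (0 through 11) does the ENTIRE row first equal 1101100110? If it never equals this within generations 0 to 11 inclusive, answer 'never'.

Answer: 1

Derivation:
Gen 0: 0101110111
Gen 1 (rule 158): 1101100110
Gen 2 (rule 73): 1101100110
Gen 3 (rule 135): 0000001000
Gen 4 (rule 109): 1111101011
Gen 5 (rule 158): 1111001010
Gen 6 (rule 73): 1001000000
Gen 7 (rule 135): 1011011111
Gen 8 (rule 109): 1111110001
Gen 9 (rule 158): 1111101011
Gen 10 (rule 73): 1000100011
Gen 11 (rule 135): 1011101100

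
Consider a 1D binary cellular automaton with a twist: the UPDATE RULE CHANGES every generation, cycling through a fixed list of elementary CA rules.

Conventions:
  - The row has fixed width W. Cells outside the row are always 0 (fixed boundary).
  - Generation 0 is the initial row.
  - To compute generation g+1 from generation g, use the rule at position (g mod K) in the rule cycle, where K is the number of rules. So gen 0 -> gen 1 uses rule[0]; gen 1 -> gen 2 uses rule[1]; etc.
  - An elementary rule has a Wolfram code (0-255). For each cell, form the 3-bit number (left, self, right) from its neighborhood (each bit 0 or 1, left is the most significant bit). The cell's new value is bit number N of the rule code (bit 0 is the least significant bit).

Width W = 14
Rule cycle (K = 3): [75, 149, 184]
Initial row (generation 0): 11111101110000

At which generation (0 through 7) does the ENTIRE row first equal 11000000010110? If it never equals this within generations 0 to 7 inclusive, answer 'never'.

Answer: 7

Derivation:
Gen 0: 11111101110000
Gen 1 (rule 75): 10000101010111
Gen 2 (rule 149): 11110101010010
Gen 3 (rule 184): 11101010101001
Gen 4 (rule 75): 10100000000010
Gen 5 (rule 149): 10111111111011
Gen 6 (rule 184): 01111111110110
Gen 7 (rule 75): 11000000010110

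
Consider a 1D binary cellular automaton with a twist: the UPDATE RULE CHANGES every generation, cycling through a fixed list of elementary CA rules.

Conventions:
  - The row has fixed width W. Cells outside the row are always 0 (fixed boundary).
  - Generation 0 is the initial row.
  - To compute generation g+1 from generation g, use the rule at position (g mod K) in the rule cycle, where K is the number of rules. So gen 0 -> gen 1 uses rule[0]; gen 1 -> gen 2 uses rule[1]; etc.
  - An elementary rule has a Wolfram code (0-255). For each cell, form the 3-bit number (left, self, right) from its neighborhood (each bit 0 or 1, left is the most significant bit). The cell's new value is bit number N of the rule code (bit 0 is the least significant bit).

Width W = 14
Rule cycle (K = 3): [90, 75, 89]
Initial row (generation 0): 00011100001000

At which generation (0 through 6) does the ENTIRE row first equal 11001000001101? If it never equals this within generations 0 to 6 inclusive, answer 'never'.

Answer: never

Derivation:
Gen 0: 00011100001000
Gen 1 (rule 90): 00110110010100
Gen 2 (rule 75): 11110110100001
Gen 3 (rule 89): 10010110011100
Gen 4 (rule 90): 01100111110110
Gen 5 (rule 75): 11101100010110
Gen 6 (rule 89): 10101111000111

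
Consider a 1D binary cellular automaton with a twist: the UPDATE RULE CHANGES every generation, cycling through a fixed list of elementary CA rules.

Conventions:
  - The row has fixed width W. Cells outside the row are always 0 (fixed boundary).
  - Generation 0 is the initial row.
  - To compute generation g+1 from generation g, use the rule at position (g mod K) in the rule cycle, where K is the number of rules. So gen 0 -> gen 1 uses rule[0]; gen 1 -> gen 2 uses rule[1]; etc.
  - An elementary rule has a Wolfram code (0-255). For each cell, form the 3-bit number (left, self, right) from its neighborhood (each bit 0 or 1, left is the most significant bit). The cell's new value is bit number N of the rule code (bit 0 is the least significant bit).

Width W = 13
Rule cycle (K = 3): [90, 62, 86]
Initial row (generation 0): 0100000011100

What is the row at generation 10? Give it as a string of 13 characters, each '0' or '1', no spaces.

Gen 0: 0100000011100
Gen 1 (rule 90): 1010000110110
Gen 2 (rule 62): 1111001101101
Gen 3 (rule 86): 0001110100101
Gen 4 (rule 90): 0011010011000
Gen 5 (rule 62): 0110111110100
Gen 6 (rule 86): 1010000010110
Gen 7 (rule 90): 0001000100111
Gen 8 (rule 62): 0011101111100
Gen 9 (rule 86): 0100100000110
Gen 10 (rule 90): 1011010001111

Answer: 1011010001111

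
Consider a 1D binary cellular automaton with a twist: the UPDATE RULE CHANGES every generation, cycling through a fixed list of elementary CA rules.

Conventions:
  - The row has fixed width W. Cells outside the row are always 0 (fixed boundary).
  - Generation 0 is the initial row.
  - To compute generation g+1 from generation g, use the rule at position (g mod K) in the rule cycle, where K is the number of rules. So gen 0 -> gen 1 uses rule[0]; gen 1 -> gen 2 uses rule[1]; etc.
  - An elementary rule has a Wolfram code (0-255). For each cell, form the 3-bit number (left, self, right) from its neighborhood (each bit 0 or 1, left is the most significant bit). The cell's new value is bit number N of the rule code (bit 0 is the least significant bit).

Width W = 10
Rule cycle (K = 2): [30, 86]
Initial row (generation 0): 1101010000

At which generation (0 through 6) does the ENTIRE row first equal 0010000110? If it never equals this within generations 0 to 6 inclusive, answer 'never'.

Gen 0: 1101010000
Gen 1 (rule 30): 1001011000
Gen 2 (rule 86): 1111001100
Gen 3 (rule 30): 1000111010
Gen 4 (rule 86): 1101001011
Gen 5 (rule 30): 1001111010
Gen 6 (rule 86): 1110001011

Answer: never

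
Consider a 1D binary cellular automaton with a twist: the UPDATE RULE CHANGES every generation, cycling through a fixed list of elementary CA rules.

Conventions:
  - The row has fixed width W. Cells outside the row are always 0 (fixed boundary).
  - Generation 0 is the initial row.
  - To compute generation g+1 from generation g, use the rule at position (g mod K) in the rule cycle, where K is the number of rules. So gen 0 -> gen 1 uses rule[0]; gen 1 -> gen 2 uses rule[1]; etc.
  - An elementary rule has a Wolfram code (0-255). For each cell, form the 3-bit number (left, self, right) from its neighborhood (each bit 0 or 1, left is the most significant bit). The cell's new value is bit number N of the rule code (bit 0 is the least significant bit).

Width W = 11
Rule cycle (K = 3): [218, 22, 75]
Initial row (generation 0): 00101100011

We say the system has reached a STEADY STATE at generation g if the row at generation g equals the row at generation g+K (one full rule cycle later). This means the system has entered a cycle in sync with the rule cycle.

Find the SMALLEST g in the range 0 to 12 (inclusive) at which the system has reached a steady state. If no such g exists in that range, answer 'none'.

Gen 0: 00101100011
Gen 1 (rule 218): 01001110111
Gen 2 (rule 22): 11110000000
Gen 3 (rule 75): 10010111111
Gen 4 (rule 218): 01100111111
Gen 5 (rule 22): 10011000000
Gen 6 (rule 75): 00111011111
Gen 7 (rule 218): 01111011111
Gen 8 (rule 22): 10000000000
Gen 9 (rule 75): 00111111111
Gen 10 (rule 218): 01111111111
Gen 11 (rule 22): 10000000000
Gen 12 (rule 75): 00111111111
Gen 13 (rule 218): 01111111111
Gen 14 (rule 22): 10000000000
Gen 15 (rule 75): 00111111111

Answer: 8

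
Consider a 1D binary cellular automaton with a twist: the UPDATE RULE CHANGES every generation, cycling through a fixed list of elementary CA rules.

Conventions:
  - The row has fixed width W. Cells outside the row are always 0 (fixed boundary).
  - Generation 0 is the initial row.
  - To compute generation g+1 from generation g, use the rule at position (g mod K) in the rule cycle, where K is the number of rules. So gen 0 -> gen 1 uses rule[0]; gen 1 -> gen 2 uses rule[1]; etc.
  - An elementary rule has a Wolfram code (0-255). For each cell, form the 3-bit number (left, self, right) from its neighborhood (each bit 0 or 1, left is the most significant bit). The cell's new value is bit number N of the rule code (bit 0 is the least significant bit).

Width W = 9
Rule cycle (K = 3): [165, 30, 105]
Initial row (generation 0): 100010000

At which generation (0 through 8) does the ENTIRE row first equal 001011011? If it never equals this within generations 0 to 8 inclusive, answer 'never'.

Answer: never

Derivation:
Gen 0: 100010000
Gen 1 (rule 165): 101010111
Gen 2 (rule 30): 101010100
Gen 3 (rule 105): 010101001
Gen 4 (rule 165): 011111001
Gen 5 (rule 30): 110000111
Gen 6 (rule 105): 110110101
Gen 7 (rule 165): 001001111
Gen 8 (rule 30): 011111000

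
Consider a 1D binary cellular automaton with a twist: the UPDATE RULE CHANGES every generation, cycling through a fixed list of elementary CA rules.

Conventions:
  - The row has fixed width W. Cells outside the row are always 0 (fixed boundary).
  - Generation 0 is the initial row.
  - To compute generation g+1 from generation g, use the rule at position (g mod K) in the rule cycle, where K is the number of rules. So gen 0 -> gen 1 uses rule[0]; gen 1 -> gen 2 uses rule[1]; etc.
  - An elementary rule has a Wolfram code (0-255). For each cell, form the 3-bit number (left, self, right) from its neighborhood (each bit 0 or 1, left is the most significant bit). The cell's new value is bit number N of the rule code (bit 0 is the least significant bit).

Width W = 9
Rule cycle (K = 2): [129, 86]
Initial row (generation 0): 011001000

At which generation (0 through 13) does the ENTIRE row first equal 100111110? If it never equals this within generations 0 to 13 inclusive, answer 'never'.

Gen 0: 011001000
Gen 1 (rule 129): 000000011
Gen 2 (rule 86): 000000101
Gen 3 (rule 129): 111110000
Gen 4 (rule 86): 000011000
Gen 5 (rule 129): 111000011
Gen 6 (rule 86): 001100101
Gen 7 (rule 129): 100000000
Gen 8 (rule 86): 110000000
Gen 9 (rule 129): 000111111
Gen 10 (rule 86): 001000001
Gen 11 (rule 129): 100011100
Gen 12 (rule 86): 110100110
Gen 13 (rule 129): 000000000

Answer: never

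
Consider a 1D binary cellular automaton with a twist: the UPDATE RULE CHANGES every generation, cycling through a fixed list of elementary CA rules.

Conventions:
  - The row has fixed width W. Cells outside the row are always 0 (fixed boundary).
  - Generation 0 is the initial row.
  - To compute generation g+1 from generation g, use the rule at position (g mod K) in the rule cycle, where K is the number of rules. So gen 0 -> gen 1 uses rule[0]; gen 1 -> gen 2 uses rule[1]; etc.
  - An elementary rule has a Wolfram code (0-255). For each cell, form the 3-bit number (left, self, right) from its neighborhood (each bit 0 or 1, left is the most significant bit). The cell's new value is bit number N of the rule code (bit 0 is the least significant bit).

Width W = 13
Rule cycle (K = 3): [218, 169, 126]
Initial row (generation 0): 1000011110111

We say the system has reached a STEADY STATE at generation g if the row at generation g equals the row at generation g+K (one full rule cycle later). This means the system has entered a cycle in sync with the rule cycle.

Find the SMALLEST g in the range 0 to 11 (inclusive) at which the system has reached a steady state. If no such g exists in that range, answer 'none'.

Gen 0: 1000011110111
Gen 1 (rule 218): 0100111110111
Gen 2 (rule 169): 0000111101110
Gen 3 (rule 126): 0001100111011
Gen 4 (rule 218): 0011111111011
Gen 5 (rule 169): 1011111110110
Gen 6 (rule 126): 1110000011111
Gen 7 (rule 218): 1111000111111
Gen 8 (rule 169): 1110010111110
Gen 9 (rule 126): 1011111100011
Gen 10 (rule 218): 0011111110111
Gen 11 (rule 169): 1011111101110
Gen 12 (rule 126): 1110000111011
Gen 13 (rule 218): 1111001111011
Gen 14 (rule 169): 1110001110110

Answer: none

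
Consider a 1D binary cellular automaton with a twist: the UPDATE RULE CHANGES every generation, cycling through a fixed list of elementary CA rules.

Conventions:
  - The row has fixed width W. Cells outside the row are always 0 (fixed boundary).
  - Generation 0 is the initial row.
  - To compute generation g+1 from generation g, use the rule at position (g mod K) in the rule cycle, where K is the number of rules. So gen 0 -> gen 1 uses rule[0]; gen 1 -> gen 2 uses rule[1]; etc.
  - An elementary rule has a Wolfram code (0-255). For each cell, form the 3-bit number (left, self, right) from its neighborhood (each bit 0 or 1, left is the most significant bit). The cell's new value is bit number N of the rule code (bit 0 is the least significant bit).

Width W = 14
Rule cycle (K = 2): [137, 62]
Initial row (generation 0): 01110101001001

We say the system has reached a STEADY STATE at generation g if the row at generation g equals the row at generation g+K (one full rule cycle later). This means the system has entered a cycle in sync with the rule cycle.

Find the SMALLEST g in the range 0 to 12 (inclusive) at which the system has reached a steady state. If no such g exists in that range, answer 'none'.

Answer: none

Derivation:
Gen 0: 01110101001001
Gen 1 (rule 137): 01100000000000
Gen 2 (rule 62): 11010000000000
Gen 3 (rule 137): 10000111111111
Gen 4 (rule 62): 11001100000000
Gen 5 (rule 137): 10001001111111
Gen 6 (rule 62): 11011111000000
Gen 7 (rule 137): 10011110011111
Gen 8 (rule 62): 11110001110000
Gen 9 (rule 137): 11100101100111
Gen 10 (rule 62): 10011111011100
Gen 11 (rule 137): 00011110011001
Gen 12 (rule 62): 00110001110111
Gen 13 (rule 137): 10100101100110
Gen 14 (rule 62): 11111111011101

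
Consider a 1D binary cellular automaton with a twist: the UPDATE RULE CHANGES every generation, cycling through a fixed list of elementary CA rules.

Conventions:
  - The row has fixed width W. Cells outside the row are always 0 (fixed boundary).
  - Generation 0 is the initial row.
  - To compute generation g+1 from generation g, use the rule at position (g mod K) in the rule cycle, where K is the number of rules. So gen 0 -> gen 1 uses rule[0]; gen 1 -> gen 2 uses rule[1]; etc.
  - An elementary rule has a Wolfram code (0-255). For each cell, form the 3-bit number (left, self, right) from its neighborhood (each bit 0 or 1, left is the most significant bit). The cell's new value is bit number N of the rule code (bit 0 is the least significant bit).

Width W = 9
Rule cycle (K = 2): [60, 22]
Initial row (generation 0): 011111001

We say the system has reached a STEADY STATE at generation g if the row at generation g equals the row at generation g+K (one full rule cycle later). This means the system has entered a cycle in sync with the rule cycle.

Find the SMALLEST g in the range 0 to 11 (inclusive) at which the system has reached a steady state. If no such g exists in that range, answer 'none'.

Answer: none

Derivation:
Gen 0: 011111001
Gen 1 (rule 60): 010000101
Gen 2 (rule 22): 111001101
Gen 3 (rule 60): 100101011
Gen 4 (rule 22): 111101000
Gen 5 (rule 60): 100011100
Gen 6 (rule 22): 110100010
Gen 7 (rule 60): 101110011
Gen 8 (rule 22): 100001100
Gen 9 (rule 60): 110001010
Gen 10 (rule 22): 001011011
Gen 11 (rule 60): 001110110
Gen 12 (rule 22): 010000001
Gen 13 (rule 60): 011000001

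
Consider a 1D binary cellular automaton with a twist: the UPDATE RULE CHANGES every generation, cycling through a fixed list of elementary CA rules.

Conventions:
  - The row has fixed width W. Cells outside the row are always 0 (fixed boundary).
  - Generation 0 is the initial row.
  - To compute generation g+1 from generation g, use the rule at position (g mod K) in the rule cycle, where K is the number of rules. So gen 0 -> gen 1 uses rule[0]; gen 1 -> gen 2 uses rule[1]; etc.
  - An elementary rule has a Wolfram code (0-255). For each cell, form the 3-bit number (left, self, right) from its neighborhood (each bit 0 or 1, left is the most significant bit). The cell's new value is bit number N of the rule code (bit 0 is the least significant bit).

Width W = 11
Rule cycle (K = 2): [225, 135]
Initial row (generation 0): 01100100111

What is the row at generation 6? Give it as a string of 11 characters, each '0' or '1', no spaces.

Gen 0: 01100100111
Gen 1 (rule 225): 00100000011
Gen 2 (rule 135): 11101111100
Gen 3 (rule 225): 01110111101
Gen 4 (rule 135): 10100011001
Gen 5 (rule 225): 01001001000
Gen 6 (rule 135): 11011011011

Answer: 11011011011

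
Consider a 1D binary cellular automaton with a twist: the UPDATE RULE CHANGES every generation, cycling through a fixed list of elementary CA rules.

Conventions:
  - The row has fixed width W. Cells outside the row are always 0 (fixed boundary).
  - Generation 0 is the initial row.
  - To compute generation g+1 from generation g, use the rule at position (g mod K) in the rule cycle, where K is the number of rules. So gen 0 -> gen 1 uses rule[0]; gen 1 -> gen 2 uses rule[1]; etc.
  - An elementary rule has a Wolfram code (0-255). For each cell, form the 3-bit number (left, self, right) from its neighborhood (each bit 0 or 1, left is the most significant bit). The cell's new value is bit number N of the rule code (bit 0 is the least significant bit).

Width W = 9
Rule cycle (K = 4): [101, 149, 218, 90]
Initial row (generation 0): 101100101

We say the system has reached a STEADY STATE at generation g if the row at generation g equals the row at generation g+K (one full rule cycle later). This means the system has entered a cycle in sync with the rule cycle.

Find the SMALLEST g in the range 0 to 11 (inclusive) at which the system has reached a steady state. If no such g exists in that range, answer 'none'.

Gen 0: 101100101
Gen 1 (rule 101): 110100111
Gen 2 (rule 149): 000110010
Gen 3 (rule 218): 001111101
Gen 4 (rule 90): 011000100
Gen 5 (rule 101): 001010101
Gen 6 (rule 149): 101010101
Gen 7 (rule 218): 000000000
Gen 8 (rule 90): 000000000
Gen 9 (rule 101): 111111111
Gen 10 (rule 149): 011111110
Gen 11 (rule 218): 111111111
Gen 12 (rule 90): 100000001
Gen 13 (rule 101): 101111101
Gen 14 (rule 149): 100111001
Gen 15 (rule 218): 011111110

Answer: none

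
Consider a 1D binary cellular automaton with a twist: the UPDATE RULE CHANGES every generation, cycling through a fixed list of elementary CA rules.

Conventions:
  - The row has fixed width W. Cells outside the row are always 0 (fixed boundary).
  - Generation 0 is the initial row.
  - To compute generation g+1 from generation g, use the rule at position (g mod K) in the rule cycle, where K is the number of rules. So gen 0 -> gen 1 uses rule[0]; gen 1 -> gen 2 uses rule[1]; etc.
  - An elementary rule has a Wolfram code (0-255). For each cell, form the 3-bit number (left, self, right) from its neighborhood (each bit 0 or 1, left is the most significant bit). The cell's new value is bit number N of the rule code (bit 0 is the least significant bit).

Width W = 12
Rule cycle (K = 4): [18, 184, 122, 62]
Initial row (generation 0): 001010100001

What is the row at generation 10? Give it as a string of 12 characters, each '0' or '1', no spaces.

Gen 0: 001010100001
Gen 1 (rule 18): 010000010010
Gen 2 (rule 184): 001000001001
Gen 3 (rule 122): 010100010110
Gen 4 (rule 62): 111110111101
Gen 5 (rule 18): 000000000000
Gen 6 (rule 184): 000000000000
Gen 7 (rule 122): 000000000000
Gen 8 (rule 62): 000000000000
Gen 9 (rule 18): 000000000000
Gen 10 (rule 184): 000000000000

Answer: 000000000000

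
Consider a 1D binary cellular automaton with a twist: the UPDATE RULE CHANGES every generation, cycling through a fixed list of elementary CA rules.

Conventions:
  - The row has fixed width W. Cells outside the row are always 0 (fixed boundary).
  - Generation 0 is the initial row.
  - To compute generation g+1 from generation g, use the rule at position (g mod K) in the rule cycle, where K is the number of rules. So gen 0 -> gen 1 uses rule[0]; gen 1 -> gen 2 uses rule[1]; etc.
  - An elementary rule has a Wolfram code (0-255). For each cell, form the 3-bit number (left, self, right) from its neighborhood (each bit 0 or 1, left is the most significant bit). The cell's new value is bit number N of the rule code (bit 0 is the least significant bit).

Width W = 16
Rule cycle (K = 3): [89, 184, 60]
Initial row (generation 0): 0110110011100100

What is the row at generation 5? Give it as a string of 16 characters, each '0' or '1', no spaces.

Gen 0: 0110110011100100
Gen 1 (rule 89): 0110111010110011
Gen 2 (rule 184): 0101110101101010
Gen 3 (rule 60): 0111001111011111
Gen 4 (rule 89): 0101101001010001
Gen 5 (rule 184): 0011010100101000

Answer: 0011010100101000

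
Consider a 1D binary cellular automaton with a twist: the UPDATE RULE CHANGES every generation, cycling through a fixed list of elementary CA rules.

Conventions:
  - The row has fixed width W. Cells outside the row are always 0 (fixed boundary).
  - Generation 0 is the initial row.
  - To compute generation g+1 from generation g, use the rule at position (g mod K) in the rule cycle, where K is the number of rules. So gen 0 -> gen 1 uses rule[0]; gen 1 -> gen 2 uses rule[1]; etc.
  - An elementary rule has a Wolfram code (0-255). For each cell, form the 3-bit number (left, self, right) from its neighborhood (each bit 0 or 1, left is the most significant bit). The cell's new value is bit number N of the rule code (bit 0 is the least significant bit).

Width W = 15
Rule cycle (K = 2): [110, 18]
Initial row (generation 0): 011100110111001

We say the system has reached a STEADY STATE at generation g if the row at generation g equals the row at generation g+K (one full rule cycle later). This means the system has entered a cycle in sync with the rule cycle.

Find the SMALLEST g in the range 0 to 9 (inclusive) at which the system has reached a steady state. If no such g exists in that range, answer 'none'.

Answer: 2

Derivation:
Gen 0: 011100110111001
Gen 1 (rule 110): 110101111101011
Gen 2 (rule 18): 000000000000000
Gen 3 (rule 110): 000000000000000
Gen 4 (rule 18): 000000000000000
Gen 5 (rule 110): 000000000000000
Gen 6 (rule 18): 000000000000000
Gen 7 (rule 110): 000000000000000
Gen 8 (rule 18): 000000000000000
Gen 9 (rule 110): 000000000000000
Gen 10 (rule 18): 000000000000000
Gen 11 (rule 110): 000000000000000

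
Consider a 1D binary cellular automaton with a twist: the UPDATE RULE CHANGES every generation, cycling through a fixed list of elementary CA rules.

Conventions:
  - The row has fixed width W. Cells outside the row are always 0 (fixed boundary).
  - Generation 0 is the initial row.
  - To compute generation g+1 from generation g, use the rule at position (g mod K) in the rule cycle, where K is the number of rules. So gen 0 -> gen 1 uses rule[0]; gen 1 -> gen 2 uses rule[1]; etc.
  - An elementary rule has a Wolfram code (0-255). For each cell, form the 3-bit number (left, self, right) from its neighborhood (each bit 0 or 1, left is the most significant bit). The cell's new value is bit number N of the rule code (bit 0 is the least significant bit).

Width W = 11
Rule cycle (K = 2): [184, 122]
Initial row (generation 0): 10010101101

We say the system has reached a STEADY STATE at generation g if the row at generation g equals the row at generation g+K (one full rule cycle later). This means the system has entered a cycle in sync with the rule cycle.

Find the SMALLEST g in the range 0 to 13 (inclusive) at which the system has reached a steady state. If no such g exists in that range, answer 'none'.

Answer: 7

Derivation:
Gen 0: 10010101101
Gen 1 (rule 184): 01001011010
Gen 2 (rule 122): 10110111101
Gen 3 (rule 184): 01101111010
Gen 4 (rule 122): 11111001101
Gen 5 (rule 184): 11110101010
Gen 6 (rule 122): 10011010101
Gen 7 (rule 184): 01010101010
Gen 8 (rule 122): 10101010101
Gen 9 (rule 184): 01010101010
Gen 10 (rule 122): 10101010101
Gen 11 (rule 184): 01010101010
Gen 12 (rule 122): 10101010101
Gen 13 (rule 184): 01010101010
Gen 14 (rule 122): 10101010101
Gen 15 (rule 184): 01010101010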